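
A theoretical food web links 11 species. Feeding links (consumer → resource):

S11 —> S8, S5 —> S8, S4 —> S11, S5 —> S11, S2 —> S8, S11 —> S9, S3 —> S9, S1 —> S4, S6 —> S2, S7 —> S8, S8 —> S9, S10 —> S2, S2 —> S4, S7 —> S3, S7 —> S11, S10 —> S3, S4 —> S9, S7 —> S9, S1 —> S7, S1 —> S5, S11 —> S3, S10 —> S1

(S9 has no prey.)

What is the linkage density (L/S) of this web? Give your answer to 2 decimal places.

L/S = 2.00

There are L = 22 links among S = 11 species.
L/S = 22/11 = 2.0000 ≈ 2.00.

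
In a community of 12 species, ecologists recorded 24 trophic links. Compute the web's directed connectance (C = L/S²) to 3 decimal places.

The web has S = 12 species and L = 24 feeding links.
C = L / S² = 24 / 144 = 0.1667 ≈ 0.167.

C = 0.167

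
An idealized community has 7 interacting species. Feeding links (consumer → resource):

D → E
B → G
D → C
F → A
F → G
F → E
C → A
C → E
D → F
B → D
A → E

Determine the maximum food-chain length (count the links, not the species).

4 links

One longest chain: E → A → C → D → B.
It has 5 species and 4 links.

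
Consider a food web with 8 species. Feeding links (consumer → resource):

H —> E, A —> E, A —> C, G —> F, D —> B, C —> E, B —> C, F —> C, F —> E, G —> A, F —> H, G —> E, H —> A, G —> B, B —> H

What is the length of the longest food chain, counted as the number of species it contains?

One longest chain: E → C → A → H → B → D.
It has 6 species and 5 links.

6 species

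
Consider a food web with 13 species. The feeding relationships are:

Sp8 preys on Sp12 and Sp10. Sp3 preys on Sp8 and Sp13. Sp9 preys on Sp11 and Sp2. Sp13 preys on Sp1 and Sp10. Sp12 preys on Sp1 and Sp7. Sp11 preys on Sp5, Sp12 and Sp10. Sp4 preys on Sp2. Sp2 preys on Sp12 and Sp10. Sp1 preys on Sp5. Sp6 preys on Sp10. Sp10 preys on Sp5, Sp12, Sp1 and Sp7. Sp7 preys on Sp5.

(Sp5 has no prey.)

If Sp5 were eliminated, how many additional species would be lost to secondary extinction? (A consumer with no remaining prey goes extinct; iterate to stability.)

Remove Sp5.
Round 1: Sp7 (all prey gone), Sp1 (all prey gone) → extinct.
Round 2: Sp12 (all prey gone) → extinct.
Round 3: Sp10 (all prey gone) → extinct.
Round 4: Sp2 (all prey gone), Sp8 (all prey gone), Sp11 (all prey gone), Sp13 (all prey gone), Sp6 (all prey gone) → extinct.
Round 5: Sp9 (all prey gone), Sp4 (all prey gone), Sp3 (all prey gone) → extinct.
No further losses. Total secondary extinctions: 12.

12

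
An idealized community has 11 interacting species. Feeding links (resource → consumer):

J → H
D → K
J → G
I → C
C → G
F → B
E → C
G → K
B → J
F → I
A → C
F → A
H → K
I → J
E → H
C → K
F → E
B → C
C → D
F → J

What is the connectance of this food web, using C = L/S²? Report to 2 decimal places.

C = 0.17

The web has S = 11 species and L = 20 feeding links.
C = L / S² = 20 / 121 = 0.1653 ≈ 0.17.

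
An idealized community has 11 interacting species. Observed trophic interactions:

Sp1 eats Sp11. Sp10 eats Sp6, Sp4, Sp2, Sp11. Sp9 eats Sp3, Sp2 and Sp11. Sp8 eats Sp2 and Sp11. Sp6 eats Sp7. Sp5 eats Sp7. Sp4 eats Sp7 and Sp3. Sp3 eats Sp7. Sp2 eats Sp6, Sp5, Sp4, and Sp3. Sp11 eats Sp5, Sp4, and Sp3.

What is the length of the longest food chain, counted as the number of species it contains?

One longest chain: Sp7 → Sp3 → Sp4 → Sp2 → Sp8.
It has 5 species and 4 links.

5 species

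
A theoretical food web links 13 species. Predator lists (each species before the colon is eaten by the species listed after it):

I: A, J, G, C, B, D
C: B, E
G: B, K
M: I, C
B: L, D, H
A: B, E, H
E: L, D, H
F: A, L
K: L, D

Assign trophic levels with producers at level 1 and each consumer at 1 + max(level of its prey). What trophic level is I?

Trophic level 2

M is a producer → level 1.
I eats M → level 2.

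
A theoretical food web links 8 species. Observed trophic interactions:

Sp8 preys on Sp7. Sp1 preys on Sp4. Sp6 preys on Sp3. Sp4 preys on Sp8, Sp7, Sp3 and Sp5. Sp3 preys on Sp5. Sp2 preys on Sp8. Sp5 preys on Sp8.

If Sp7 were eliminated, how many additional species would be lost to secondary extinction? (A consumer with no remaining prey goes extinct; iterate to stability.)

7

Remove Sp7.
Round 1: Sp8 (all prey gone) → extinct.
Round 2: Sp2 (all prey gone), Sp5 (all prey gone) → extinct.
Round 3: Sp3 (all prey gone) → extinct.
Round 4: Sp6 (all prey gone), Sp4 (all prey gone) → extinct.
Round 5: Sp1 (all prey gone) → extinct.
No further losses. Total secondary extinctions: 7.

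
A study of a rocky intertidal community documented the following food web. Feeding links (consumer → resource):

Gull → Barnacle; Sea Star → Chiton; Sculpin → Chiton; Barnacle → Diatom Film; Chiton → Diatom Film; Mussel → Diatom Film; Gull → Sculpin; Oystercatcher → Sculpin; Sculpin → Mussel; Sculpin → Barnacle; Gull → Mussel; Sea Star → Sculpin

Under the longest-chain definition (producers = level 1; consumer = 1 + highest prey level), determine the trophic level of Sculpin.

Diatom Film is a producer → level 1.
Mussel eats Diatom Film → level 2.
Sculpin eats Mussel (level 2); other prey at levels: Chiton 2, Barnacle 2 → level 3.

Trophic level 3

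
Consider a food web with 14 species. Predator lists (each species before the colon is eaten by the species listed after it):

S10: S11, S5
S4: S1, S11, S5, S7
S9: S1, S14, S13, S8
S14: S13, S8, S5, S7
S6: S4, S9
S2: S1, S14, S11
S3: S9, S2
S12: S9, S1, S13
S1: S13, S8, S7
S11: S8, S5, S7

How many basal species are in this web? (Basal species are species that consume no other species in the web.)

Basal species (no prey listed): S6, S10, S12, S3.
Count: 4.

4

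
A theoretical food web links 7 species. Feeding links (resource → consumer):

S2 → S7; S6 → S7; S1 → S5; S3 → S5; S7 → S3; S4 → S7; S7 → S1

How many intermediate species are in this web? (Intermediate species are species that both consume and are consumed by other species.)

3

Intermediate species (has both prey and predators): S7, S1, S3.
Count: 3.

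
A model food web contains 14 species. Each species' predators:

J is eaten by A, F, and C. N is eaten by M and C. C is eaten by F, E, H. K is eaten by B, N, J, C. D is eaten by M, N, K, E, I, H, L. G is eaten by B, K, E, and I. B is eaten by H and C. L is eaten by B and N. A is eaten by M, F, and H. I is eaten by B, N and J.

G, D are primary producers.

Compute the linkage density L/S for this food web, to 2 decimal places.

There are L = 33 links among S = 14 species.
L/S = 33/14 = 2.3571 ≈ 2.36.

L/S = 2.36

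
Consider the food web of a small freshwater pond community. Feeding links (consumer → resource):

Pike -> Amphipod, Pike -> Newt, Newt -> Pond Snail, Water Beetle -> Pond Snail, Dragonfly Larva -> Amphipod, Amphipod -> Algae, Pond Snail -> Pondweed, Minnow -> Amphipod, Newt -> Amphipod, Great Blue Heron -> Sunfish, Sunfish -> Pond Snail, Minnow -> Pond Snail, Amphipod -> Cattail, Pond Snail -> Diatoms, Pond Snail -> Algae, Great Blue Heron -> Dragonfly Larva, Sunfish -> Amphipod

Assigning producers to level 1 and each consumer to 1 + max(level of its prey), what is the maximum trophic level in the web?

Producers (level 1): Cattail, Algae, Pondweed, Diatoms.
Algae → Pond Snail → Sunfish → Great Blue Heron gives Great Blue Heron level 4.
No species has a prey at level 4, so no species reaches level 5.

4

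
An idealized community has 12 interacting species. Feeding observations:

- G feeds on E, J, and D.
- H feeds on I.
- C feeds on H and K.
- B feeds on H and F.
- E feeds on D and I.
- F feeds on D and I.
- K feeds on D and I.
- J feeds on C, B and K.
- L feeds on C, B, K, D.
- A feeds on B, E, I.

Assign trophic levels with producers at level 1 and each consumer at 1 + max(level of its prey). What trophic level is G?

I is a producer → level 1.
H eats I → level 2.
C eats H (level 2); other prey at levels: K 2 → level 3.
J eats C (level 3); other prey at levels: K 2, B 3 → level 4.
G eats J (level 4); other prey at levels: D 1, E 2 → level 5.

Trophic level 5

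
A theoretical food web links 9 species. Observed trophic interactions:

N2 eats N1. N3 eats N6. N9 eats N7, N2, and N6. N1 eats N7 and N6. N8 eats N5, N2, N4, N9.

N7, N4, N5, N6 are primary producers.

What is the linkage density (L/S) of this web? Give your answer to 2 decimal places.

There are L = 11 links among S = 9 species.
L/S = 11/9 = 1.2222 ≈ 1.22.

L/S = 1.22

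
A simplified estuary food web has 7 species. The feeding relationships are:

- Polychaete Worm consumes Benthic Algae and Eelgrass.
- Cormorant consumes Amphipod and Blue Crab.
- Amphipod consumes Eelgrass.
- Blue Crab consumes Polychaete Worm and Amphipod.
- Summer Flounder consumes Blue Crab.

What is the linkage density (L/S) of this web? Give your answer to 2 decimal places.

There are L = 8 links among S = 7 species.
L/S = 8/7 = 1.1429 ≈ 1.14.

L/S = 1.14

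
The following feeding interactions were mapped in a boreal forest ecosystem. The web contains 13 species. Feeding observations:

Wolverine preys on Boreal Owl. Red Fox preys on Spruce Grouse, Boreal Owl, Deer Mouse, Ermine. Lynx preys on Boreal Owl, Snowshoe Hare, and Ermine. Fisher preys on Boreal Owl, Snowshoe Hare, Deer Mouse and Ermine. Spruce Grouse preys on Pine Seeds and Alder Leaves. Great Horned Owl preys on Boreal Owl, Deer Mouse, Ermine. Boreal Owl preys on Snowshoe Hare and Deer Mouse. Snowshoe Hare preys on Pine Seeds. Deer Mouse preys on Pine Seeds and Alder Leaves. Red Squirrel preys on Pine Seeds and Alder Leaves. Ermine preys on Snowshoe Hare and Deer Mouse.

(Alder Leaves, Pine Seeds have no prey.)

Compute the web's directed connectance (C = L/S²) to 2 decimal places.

The web has S = 13 species and L = 26 feeding links.
C = L / S² = 26 / 169 = 0.1538 ≈ 0.15.

C = 0.15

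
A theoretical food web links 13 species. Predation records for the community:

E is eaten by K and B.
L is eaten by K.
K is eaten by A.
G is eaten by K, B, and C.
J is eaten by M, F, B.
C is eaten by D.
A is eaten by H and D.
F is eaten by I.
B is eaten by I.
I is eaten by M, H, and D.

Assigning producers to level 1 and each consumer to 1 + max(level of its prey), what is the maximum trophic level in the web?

4

Producers (level 1): L, J, G, E.
J → F → I → M gives M level 4.
No species has a prey at level 4, so no species reaches level 5.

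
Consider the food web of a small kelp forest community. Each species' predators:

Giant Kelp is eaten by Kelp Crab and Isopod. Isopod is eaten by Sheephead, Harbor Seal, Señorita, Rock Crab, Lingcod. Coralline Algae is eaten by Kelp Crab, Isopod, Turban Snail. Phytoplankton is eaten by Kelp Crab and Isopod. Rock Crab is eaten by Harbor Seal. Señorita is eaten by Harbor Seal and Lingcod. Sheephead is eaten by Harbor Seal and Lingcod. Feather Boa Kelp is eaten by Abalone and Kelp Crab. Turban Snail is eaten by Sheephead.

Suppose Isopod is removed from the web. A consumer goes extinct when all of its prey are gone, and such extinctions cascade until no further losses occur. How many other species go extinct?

Remove Isopod.
Round 1: Señorita (all prey gone), Rock Crab (all prey gone) → extinct.
No further losses. Total secondary extinctions: 2.

2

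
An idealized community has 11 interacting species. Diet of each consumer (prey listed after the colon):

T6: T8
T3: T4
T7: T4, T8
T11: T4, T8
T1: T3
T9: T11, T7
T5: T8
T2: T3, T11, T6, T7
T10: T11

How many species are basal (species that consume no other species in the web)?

2

Basal species (no prey listed): T4, T8.
Count: 2.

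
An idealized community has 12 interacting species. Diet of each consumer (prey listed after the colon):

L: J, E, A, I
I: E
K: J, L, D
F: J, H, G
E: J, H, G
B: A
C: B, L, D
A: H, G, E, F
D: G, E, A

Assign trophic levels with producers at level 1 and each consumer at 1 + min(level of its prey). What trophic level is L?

J is a producer → level 1.
L eats J → level 2.

Trophic level 2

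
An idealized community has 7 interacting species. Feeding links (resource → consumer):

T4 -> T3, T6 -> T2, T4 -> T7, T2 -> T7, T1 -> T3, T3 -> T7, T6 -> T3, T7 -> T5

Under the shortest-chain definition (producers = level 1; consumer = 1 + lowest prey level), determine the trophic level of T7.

Trophic level 2

T4 is a producer → level 1.
T7 eats T4 → level 2.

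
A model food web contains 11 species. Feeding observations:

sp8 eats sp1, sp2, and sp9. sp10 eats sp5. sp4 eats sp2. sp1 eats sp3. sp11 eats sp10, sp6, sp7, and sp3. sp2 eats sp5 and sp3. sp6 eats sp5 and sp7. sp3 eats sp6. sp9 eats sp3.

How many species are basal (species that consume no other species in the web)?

2

Basal species (no prey listed): sp5, sp7.
Count: 2.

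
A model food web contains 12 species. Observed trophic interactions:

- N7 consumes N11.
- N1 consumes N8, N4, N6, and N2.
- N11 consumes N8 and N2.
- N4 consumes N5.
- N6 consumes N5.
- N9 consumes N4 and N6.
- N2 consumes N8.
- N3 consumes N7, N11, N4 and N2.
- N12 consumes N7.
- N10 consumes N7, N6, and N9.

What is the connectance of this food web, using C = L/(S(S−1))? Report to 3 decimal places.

The web has S = 12 species and L = 20 feeding links.
C = L / (S(S−1)) = 20 / 132 = 0.1515 ≈ 0.152.

C = 0.152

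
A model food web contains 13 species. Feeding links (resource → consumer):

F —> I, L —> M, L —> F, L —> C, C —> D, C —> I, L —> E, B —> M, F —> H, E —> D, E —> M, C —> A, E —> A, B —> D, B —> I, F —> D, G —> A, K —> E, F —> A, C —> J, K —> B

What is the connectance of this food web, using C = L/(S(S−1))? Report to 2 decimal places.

C = 0.13

The web has S = 13 species and L = 21 feeding links.
C = L / (S(S−1)) = 21 / 156 = 0.1346 ≈ 0.13.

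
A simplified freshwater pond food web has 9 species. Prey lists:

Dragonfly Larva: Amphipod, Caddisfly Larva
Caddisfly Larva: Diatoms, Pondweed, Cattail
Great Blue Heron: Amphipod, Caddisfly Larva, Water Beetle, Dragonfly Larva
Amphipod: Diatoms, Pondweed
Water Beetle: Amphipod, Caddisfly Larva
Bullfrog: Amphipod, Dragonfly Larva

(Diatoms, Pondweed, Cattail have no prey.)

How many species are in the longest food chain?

One longest chain: Diatoms → Amphipod → Dragonfly Larva → Bullfrog.
It has 4 species and 3 links.

4 species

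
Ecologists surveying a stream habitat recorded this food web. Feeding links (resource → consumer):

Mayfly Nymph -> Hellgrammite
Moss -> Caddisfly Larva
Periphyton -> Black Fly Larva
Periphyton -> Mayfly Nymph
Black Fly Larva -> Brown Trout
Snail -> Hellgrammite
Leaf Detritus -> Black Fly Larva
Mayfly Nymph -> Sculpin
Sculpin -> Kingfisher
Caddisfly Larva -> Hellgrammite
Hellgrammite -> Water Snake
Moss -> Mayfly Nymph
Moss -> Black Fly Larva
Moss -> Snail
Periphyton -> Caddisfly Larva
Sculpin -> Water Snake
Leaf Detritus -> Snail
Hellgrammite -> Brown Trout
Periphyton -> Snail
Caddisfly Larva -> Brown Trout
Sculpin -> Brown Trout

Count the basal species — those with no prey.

3

Basal species (no prey listed): Moss, Periphyton, Leaf Detritus.
Count: 3.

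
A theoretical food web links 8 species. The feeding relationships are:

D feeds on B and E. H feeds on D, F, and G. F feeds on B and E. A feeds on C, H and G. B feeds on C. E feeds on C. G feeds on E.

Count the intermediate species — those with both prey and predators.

Intermediate species (has both prey and predators): B, E, D, F, G, H.
Count: 6.

6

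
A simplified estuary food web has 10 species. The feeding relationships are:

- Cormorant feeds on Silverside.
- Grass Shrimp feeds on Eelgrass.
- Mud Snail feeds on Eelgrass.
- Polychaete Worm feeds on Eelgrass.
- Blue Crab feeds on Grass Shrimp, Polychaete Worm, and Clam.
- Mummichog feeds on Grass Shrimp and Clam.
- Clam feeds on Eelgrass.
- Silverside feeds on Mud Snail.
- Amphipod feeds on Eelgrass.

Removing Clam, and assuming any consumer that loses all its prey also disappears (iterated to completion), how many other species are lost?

Remove Clam.
Every predator of it retains at least one other prey: Mummichog still has Grass Shrimp; Blue Crab still has Grass Shrimp, Polychaete Worm.
No consumer loses all prey, so no secondary extinctions occur.

0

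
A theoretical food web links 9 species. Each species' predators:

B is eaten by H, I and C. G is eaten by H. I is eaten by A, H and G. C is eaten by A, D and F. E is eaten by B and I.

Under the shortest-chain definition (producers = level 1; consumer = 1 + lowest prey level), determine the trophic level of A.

Trophic level 3

E is a producer → level 1.
I eats E → level 2.
A eats I → level 3.
No prey of A is below level 2, so 3 is the minimum.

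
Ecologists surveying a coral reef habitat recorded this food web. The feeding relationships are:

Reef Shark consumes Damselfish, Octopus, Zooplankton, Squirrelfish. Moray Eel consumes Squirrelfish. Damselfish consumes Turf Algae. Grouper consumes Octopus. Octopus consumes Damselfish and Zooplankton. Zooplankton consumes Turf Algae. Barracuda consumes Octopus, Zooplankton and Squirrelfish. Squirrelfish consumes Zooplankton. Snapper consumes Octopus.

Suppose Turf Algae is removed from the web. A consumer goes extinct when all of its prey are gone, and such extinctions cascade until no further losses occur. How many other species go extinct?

Remove Turf Algae.
Round 1: Damselfish (all prey gone), Zooplankton (all prey gone) → extinct.
Round 2: Squirrelfish (all prey gone), Octopus (all prey gone) → extinct.
Round 3: Reef Shark (all prey gone), Snapper (all prey gone), Grouper (all prey gone), Moray Eel (all prey gone), Barracuda (all prey gone) → extinct.
No further losses. Total secondary extinctions: 9.

9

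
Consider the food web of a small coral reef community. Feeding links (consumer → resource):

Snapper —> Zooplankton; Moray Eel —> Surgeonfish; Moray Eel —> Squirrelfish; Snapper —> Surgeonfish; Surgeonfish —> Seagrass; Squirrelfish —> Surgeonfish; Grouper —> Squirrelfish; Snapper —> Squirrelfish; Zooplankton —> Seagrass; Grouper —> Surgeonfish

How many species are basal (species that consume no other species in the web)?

Basal species (no prey listed): Seagrass.
Count: 1.

1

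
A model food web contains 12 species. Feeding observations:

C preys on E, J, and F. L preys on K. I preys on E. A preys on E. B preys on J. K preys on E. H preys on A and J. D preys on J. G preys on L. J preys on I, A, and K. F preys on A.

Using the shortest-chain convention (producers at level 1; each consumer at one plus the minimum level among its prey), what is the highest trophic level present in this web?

4

Producers (level 1): E.
Following each consumer down to its lowest-level prey: E → K → L → G (levels 1 through 4).
All prey of G (L 3) are at level 3 or above, so G is at level 1 + 3 = 4.
Every consumer has at least one prey at level 3 or below, so none exceeds level 4.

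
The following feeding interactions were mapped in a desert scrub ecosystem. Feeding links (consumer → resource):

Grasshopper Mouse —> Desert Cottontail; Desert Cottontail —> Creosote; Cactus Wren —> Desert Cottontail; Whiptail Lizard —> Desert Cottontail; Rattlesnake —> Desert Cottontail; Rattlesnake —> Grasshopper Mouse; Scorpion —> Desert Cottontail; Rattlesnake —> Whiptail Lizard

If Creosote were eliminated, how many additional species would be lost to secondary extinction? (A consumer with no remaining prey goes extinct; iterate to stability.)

Remove Creosote.
Round 1: Desert Cottontail (all prey gone) → extinct.
Round 2: Scorpion (all prey gone), Cactus Wren (all prey gone), Grasshopper Mouse (all prey gone), Whiptail Lizard (all prey gone) → extinct.
Round 3: Rattlesnake (all prey gone) → extinct.
No further losses. Total secondary extinctions: 6.

6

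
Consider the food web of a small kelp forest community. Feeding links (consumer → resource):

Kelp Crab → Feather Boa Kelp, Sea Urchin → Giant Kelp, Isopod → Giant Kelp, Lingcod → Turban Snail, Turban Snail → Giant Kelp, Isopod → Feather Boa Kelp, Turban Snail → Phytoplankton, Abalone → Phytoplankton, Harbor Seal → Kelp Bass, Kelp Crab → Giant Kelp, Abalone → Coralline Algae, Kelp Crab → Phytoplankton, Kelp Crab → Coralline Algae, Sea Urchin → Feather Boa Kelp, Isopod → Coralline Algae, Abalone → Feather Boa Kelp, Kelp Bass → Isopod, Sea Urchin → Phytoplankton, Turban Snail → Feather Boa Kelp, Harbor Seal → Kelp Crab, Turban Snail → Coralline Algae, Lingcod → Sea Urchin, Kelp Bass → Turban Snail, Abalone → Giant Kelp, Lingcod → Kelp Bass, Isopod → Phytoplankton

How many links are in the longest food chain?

3 links

One longest chain: Phytoplankton → Turban Snail → Kelp Bass → Harbor Seal.
It has 4 species and 3 links.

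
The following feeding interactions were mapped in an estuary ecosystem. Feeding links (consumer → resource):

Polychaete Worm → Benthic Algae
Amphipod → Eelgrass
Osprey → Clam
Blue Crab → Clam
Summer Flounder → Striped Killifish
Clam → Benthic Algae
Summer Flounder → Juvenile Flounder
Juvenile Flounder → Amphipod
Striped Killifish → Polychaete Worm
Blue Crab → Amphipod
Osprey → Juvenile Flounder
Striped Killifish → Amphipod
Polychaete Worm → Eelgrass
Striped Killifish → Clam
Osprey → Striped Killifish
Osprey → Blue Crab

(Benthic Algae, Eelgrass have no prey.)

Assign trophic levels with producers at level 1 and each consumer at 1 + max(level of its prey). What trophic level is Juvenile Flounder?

Trophic level 3

Eelgrass is a producer → level 1.
Amphipod eats Eelgrass → level 2.
Juvenile Flounder eats Amphipod → level 3.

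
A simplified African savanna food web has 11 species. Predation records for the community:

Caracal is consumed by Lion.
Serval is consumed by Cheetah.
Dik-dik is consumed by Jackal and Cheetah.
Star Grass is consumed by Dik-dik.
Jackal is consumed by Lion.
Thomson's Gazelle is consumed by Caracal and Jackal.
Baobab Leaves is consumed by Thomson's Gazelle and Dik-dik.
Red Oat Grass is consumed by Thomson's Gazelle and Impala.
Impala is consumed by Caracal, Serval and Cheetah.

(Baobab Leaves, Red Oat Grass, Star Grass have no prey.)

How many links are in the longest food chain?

3 links

One longest chain: Baobab Leaves → Thomson's Gazelle → Jackal → Lion.
It has 4 species and 3 links.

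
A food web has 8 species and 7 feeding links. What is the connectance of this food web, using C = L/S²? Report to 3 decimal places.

The web has S = 8 species and L = 7 feeding links.
C = L / S² = 7 / 64 = 0.1094 ≈ 0.109.

C = 0.109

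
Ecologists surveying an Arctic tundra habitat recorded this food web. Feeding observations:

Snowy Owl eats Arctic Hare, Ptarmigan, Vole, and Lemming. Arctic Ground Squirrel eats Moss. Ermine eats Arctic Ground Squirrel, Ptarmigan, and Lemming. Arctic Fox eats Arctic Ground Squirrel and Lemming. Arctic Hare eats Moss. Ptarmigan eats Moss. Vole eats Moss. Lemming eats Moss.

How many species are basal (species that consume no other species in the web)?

1

Basal species (no prey listed): Moss.
Count: 1.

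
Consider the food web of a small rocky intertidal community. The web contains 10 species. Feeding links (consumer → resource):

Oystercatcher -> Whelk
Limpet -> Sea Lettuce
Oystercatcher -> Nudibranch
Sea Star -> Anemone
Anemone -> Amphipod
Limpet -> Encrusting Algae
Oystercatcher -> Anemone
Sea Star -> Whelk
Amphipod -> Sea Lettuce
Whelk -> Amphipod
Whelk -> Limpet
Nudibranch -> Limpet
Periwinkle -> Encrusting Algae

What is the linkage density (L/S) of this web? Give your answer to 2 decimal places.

L/S = 1.30

There are L = 13 links among S = 10 species.
L/S = 13/10 = 1.3000 ≈ 1.30.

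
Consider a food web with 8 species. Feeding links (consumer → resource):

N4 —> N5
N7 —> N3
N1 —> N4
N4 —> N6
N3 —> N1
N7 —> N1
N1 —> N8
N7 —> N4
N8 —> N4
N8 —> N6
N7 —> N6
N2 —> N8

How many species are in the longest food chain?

6 species

One longest chain: N6 → N4 → N8 → N1 → N3 → N7.
It has 6 species and 5 links.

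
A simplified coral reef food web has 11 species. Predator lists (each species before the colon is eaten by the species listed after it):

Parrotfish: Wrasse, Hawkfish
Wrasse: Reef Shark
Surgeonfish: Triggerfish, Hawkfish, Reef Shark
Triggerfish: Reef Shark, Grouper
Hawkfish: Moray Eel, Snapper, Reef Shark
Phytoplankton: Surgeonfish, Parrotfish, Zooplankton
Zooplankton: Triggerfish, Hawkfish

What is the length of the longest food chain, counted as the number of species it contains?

One longest chain: Phytoplankton → Surgeonfish → Hawkfish → Moray Eel.
It has 4 species and 3 links.

4 species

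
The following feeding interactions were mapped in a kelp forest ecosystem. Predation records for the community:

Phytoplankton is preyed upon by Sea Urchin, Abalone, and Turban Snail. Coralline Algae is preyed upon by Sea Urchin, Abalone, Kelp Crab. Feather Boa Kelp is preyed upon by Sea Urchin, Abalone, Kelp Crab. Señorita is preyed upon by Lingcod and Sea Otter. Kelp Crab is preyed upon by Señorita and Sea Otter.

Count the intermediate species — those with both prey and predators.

Intermediate species (has both prey and predators): Kelp Crab, Señorita.
Count: 2.

2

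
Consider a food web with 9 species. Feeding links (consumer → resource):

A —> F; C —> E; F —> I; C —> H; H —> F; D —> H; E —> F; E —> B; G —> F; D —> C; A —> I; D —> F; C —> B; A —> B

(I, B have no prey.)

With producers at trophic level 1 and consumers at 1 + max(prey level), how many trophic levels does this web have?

Producers (level 1): I, B.
I → F → H → C → D gives D level 5.
No species has a prey at level 5, so no species reaches level 6.

5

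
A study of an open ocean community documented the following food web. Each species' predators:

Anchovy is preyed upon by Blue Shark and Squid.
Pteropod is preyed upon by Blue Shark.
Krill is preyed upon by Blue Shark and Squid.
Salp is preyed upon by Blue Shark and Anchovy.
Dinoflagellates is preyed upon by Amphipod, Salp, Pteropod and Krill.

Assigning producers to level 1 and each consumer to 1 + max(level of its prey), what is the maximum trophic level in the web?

Producers (level 1): Dinoflagellates.
Dinoflagellates → Salp → Anchovy → Blue Shark gives Blue Shark level 4.
No species has a prey at level 4, so no species reaches level 5.

4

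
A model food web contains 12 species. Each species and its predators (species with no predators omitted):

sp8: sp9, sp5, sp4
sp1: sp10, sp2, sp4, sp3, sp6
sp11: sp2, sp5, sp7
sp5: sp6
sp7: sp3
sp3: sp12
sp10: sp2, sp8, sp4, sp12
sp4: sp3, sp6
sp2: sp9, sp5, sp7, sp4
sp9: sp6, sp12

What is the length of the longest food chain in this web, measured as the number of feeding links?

One longest chain: sp1 → sp10 → sp2 → sp4 → sp3 → sp12.
It has 6 species and 5 links.

5 links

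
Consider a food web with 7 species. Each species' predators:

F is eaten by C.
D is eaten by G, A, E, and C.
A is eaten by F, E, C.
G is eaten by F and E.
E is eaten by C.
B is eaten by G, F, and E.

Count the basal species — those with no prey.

2

Basal species (no prey listed): D, B.
Count: 2.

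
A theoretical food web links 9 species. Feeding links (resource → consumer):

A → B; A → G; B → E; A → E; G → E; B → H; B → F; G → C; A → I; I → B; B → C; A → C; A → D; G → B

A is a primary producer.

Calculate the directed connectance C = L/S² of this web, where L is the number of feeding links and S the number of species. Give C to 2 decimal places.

The web has S = 9 species and L = 14 feeding links.
C = L / S² = 14 / 81 = 0.1728 ≈ 0.17.

C = 0.17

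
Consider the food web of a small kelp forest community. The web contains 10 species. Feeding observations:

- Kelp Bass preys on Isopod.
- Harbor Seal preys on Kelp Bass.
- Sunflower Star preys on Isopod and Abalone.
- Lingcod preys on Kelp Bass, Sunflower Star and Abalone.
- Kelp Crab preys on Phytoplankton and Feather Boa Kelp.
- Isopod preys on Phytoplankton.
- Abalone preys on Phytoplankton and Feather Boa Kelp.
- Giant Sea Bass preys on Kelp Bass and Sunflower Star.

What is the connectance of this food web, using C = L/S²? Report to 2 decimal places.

The web has S = 10 species and L = 14 feeding links.
C = L / S² = 14 / 100 = 0.1400 ≈ 0.14.

C = 0.14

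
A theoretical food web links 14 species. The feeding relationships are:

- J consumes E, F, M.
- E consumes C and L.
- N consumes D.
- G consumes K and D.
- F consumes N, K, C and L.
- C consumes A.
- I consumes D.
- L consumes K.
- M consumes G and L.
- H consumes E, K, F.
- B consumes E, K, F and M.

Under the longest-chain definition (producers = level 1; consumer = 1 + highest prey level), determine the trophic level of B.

A is a producer → level 1.
C eats A → level 2.
F eats C (level 2); other prey at levels: K 1, L 2, N 2 → level 3.
B eats F (level 3); other prey at levels: K 1, M 3, E 3 → level 4.

Trophic level 4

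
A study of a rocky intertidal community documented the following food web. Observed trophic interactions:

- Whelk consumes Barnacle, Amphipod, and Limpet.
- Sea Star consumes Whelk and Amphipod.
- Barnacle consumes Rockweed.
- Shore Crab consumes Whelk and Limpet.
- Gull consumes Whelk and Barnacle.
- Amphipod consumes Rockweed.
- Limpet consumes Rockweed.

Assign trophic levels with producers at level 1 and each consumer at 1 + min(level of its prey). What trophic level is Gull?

Trophic level 3

Rockweed is a producer → level 1.
Barnacle eats Rockweed → level 2.
Gull eats Barnacle → level 3.
No prey of Gull is below level 2, so 3 is the minimum.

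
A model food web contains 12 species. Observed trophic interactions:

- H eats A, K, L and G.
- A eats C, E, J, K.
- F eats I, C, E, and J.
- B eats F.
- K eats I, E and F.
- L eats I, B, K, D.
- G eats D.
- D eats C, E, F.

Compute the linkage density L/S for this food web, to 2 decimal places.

L/S = 2.00

There are L = 24 links among S = 12 species.
L/S = 24/12 = 2.0000 ≈ 2.00.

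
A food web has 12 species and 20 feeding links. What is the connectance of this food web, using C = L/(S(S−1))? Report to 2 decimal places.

The web has S = 12 species and L = 20 feeding links.
C = L / (S(S−1)) = 20 / 132 = 0.1515 ≈ 0.15.

C = 0.15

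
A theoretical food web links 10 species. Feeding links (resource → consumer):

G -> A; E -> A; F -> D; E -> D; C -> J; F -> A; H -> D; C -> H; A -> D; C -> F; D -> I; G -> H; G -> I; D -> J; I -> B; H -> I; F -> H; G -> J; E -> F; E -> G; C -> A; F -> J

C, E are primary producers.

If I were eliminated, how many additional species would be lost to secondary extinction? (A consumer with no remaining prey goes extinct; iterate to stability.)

Remove I.
Round 1: B (all prey gone) → extinct.
No further losses. Total secondary extinctions: 1.

1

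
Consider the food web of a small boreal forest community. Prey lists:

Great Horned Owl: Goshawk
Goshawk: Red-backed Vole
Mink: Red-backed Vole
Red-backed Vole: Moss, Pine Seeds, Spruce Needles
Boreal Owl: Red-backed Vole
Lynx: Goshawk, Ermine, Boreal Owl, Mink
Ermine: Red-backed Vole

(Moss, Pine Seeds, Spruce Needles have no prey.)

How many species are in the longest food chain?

4 species

One longest chain: Moss → Red-backed Vole → Goshawk → Lynx.
It has 4 species and 3 links.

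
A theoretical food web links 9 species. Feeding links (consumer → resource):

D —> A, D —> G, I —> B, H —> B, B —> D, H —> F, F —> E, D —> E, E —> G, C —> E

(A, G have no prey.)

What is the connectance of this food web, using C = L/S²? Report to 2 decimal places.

The web has S = 9 species and L = 10 feeding links.
C = L / S² = 10 / 81 = 0.1235 ≈ 0.12.

C = 0.12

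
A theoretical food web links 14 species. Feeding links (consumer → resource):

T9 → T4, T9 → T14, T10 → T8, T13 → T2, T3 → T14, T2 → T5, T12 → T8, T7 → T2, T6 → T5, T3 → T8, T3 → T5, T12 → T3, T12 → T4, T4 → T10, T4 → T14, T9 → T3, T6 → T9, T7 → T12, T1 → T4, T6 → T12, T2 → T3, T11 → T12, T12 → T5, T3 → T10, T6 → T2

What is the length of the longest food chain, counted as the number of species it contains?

One longest chain: T8 → T10 → T4 → T9 → T6.
It has 5 species and 4 links.

5 species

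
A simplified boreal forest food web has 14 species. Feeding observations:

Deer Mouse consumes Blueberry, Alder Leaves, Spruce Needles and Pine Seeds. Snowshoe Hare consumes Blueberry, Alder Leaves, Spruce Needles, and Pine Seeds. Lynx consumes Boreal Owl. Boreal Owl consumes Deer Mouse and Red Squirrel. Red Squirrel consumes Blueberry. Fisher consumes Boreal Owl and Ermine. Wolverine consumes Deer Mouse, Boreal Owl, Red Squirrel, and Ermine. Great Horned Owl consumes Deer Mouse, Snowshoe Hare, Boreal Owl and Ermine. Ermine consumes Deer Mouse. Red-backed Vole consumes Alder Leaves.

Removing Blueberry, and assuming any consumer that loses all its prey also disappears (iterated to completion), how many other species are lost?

Remove Blueberry.
Round 1: Red Squirrel (all prey gone) → extinct.
No further losses. Total secondary extinctions: 1.

1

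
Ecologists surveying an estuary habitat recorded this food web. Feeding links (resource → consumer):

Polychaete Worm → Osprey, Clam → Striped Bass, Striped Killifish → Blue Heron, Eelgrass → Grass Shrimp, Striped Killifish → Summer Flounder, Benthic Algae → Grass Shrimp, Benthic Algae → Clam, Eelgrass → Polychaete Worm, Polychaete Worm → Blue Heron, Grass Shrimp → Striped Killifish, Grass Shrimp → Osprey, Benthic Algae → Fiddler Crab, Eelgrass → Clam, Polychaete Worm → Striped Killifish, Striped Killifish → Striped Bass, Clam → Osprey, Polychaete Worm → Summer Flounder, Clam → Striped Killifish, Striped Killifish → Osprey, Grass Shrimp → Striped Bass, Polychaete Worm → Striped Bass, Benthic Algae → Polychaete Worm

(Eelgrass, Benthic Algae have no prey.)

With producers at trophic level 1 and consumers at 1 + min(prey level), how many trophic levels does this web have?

Producers (level 1): Eelgrass, Benthic Algae.
Following each consumer down to its lowest-level prey: Eelgrass → Polychaete Worm → Blue Heron (levels 1 through 3).
All prey of Blue Heron (Polychaete Worm 2, Striped Killifish 3) are at level 2 or above, so Blue Heron is at level 1 + 2 = 3.
Every consumer has at least one prey at level 2 or below, so none exceeds level 3.

3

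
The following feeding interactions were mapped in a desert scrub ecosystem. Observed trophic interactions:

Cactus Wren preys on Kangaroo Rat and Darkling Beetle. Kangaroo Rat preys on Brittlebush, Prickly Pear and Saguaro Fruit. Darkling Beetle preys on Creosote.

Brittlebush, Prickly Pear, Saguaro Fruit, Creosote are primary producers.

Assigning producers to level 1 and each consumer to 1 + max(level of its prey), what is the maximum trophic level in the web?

3

Producers (level 1): Brittlebush, Prickly Pear, Saguaro Fruit, Creosote.
Brittlebush → Kangaroo Rat → Cactus Wren gives Cactus Wren level 3.
No species has a prey at level 3, so no species reaches level 4.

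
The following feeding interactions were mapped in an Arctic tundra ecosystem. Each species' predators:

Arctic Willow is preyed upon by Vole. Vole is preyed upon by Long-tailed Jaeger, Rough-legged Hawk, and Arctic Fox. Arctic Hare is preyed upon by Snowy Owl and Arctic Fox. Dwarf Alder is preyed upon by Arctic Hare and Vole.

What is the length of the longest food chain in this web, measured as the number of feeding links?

2 links

One longest chain: Dwarf Alder → Vole → Arctic Fox.
It has 3 species and 2 links.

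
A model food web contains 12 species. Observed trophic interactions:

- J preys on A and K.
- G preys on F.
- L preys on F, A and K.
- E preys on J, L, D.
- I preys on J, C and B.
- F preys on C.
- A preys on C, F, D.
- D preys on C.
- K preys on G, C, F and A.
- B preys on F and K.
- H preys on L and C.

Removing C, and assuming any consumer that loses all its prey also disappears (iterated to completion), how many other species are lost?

11

Remove C.
Round 1: F (all prey gone), D (all prey gone) → extinct.
Round 2: A (all prey gone), G (all prey gone) → extinct.
Round 3: K (all prey gone) → extinct.
Round 4: B (all prey gone), J (all prey gone), L (all prey gone) → extinct.
Round 5: E (all prey gone), I (all prey gone), H (all prey gone) → extinct.
No further losses. Total secondary extinctions: 11.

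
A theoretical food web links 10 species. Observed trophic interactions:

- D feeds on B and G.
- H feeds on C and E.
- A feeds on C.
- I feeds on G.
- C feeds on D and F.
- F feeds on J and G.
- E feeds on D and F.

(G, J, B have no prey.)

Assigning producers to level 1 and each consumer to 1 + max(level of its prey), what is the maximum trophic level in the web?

Producers (level 1): G, J, B.
G → D → C → A gives A level 4.
No species has a prey at level 4, so no species reaches level 5.

4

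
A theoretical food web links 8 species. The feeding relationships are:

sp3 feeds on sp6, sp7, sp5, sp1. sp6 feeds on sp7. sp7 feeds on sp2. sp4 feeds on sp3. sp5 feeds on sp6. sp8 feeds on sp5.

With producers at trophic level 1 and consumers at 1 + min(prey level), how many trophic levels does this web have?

Producers (level 1): sp2, sp1.
Following each consumer down to its lowest-level prey: sp2 → sp7 → sp6 → sp5 → sp8 (levels 1 through 5).
All prey of sp8 (sp5 4) are at level 4 or above, so sp8 is at level 1 + 4 = 5.
Every consumer has at least one prey at level 4 or below, so none exceeds level 5.

5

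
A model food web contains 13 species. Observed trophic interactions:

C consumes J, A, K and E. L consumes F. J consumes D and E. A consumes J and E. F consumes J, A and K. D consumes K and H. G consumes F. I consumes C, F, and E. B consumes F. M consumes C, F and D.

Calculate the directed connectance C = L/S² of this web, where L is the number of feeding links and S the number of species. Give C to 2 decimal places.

The web has S = 13 species and L = 22 feeding links.
C = L / S² = 22 / 169 = 0.1302 ≈ 0.13.

C = 0.13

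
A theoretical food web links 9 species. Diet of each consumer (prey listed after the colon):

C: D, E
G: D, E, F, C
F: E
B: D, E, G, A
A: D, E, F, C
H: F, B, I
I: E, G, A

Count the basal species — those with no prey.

Basal species (no prey listed): D, E.
Count: 2.

2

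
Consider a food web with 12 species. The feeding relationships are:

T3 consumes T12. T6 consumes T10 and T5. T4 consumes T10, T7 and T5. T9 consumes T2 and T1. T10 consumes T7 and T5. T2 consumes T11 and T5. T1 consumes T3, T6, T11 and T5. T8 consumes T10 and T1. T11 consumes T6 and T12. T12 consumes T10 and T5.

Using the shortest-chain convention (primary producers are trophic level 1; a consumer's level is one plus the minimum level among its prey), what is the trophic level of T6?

Trophic level 2

T5 is a producer → level 1.
T6 eats T5 → level 2.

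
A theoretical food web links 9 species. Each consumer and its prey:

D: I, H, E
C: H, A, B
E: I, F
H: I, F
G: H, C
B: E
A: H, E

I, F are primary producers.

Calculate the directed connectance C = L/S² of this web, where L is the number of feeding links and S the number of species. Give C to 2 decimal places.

C = 0.19

The web has S = 9 species and L = 15 feeding links.
C = L / S² = 15 / 81 = 0.1852 ≈ 0.19.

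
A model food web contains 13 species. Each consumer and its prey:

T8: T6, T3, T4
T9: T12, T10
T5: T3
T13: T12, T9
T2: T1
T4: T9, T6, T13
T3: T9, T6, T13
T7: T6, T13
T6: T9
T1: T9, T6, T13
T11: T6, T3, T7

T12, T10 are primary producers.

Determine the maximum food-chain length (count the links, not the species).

One longest chain: T12 → T9 → T6 → T1 → T2.
It has 5 species and 4 links.

4 links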